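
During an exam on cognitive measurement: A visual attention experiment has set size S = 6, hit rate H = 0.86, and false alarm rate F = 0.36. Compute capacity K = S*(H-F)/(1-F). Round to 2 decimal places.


K = S * (H - F) / (1 - F)
H - F = 0.5
1 - F = 0.64
K = 6 * 0.5 / 0.64
= 4.69


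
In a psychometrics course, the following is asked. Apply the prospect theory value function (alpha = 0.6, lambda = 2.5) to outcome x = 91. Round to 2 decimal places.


Since x = 91 >= 0, use v(x) = x^0.6
91^0.6 = 14.977
v(91) = 14.98


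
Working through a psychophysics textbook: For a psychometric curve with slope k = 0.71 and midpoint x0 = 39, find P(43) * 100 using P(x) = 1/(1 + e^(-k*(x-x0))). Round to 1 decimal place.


P(x) = 1/(1 + e^(-0.71*(43 - 39)))
Exponent = -0.71 * 4 = -2.84
e^(-2.84) = 0.058426
P = 1/(1 + 0.058426) = 0.944799
Percentage = 94.5


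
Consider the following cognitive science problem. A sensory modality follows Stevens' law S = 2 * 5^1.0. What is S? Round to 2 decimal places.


S = 2 * 5^1.0
5^1.0 = 5.0
S = 2 * 5.0
= 10.00


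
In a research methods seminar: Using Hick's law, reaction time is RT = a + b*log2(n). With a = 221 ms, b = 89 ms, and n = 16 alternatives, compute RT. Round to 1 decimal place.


RT = 221 + 89 * log2(16)
log2(16) = 4.0
RT = 221 + 89 * 4.0
= 221 + 356.0
= 577.0 ms


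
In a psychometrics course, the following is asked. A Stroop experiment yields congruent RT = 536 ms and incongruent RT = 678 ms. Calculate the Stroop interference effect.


Stroop effect = RT(incongruent) - RT(congruent)
= 678 - 536
= 142 ms


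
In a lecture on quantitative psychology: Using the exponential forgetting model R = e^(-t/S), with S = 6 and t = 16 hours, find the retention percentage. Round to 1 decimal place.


R = e^(-t/S)
-t/S = -16/6 = -2.666667
R = e^(-2.666667) = 0.069483
Percentage = 0.069483 * 100
= 6.9


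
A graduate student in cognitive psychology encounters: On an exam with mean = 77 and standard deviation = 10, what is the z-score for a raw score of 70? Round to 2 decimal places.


z = (X - mu) / sigma
= (70 - 77) / 10
= -7 / 10
= -0.70


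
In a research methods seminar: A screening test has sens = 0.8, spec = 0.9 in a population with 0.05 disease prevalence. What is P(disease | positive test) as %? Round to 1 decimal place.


PPV = (sens * prev) / (sens * prev + (1-spec) * (1-prev))
Numerator = 0.8 * 0.05 = 0.04
P(positive and no disease) = (1 - spec) * (1 - prev) = (1 - 0.9) * (1 - 0.05) = 0.095
Denominator = 0.04 + 0.095 = 0.135
PPV = 0.04 / 0.135 = 0.296296
As percentage = 29.6


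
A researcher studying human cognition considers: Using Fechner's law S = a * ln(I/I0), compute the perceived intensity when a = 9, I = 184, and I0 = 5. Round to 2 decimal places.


S = 9 * ln(184/5)
I/I0 = 36.8
ln(36.8) = 3.6055
S = 9 * 3.6055
= 32.45


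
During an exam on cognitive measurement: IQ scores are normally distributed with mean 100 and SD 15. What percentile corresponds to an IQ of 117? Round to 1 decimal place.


z = (IQ - mean) / SD
z = (117 - 100) / 15 = 1.1333
Percentile = Phi(1.1333) * 100
Phi(1.1333) = 0.871456
= 87.1


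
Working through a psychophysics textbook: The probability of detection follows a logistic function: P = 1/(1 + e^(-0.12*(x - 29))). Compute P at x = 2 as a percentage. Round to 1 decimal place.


P(x) = 1/(1 + e^(-0.12*(2 - 29)))
Exponent = -0.12 * -27 = 3.24
e^(3.24) = 25.533722
P = 1/(1 + 25.533722) = 0.037688
Percentage = 3.8


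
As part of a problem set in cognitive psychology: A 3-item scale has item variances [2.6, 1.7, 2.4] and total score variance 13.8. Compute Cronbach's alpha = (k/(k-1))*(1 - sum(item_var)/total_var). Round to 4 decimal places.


alpha = (k/(k-1)) * (1 - sum(s_i^2)/s_total^2)
sum(item variances) = 6.7
k/(k-1) = 3/2 = 1.5
1 - 6.7/13.8 = 1 - 0.485507 = 0.514493
alpha = 1.5 * 0.514493
= 0.7717


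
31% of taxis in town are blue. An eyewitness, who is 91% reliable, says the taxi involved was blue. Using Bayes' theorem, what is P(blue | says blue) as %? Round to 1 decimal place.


P(blue | says blue) = P(says blue | blue)*P(blue) / [P(says blue | blue)*P(blue) + P(says blue | not blue)*P(not blue)]
Numerator = 0.91 * 0.31 = 0.2821
False identification = 0.09 * 0.69 = 0.0621
P = 0.2821 / (0.2821 + 0.0621)
= 0.2821 / 0.3442
As percentage = 82.0


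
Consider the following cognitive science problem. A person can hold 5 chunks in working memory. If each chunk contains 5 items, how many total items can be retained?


Total items = chunks * items_per_chunk
= 5 * 5
= 25


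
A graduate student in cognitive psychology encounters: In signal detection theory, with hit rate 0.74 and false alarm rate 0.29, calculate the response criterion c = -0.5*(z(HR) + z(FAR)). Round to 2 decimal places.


c = -0.5 * (z(HR) + z(FAR))
z(0.74) = 0.6433
z(0.29) = -0.5534
c = -0.5 * (0.6433 + -0.5534)
= -0.5 * 0.0899
= -0.04


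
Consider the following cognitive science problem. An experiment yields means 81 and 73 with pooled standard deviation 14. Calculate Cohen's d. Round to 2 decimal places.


Cohen's d = (M1 - M2) / S_pooled
= (81 - 73) / 14
= 8 / 14
= 0.57


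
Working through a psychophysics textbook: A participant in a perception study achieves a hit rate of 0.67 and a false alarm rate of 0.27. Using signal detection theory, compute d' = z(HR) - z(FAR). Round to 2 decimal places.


d' = z(HR) - z(FAR)
z(0.67) = 0.4399
z(0.27) = -0.6128
d' = 0.4399 - -0.6128
= 1.05


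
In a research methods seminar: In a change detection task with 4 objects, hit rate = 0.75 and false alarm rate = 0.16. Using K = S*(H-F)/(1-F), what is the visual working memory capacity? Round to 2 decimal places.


K = S * (H - F) / (1 - F)
H - F = 0.59
1 - F = 0.84
K = 4 * 0.59 / 0.84
= 2.81


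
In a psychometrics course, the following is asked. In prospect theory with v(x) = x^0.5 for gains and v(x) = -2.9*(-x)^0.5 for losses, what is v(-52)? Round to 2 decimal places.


Since x = -52 < 0, use v(x) = -lambda*(-x)^alpha
(-x) = 52
52^0.5 = 7.2111
v(-52) = -2.9 * 7.2111
= -20.91


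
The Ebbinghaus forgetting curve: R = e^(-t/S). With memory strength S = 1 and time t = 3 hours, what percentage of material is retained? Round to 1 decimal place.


R = e^(-t/S)
-t/S = -3/1 = -3.0
R = e^(-3.0) = 0.049787
Percentage = 0.049787 * 100
= 5.0


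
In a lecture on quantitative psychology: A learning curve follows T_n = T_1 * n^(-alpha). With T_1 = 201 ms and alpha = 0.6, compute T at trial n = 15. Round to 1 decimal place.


T_n = 201 * 15^(-0.6)
15^(-0.6) = 0.196945
T_n = 201 * 0.196945
= 39.6 ms


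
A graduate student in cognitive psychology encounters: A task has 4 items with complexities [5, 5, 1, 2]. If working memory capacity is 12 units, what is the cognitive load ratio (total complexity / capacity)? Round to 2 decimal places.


Total complexity = 5 + 5 + 1 + 2 = 13
Load = total / capacity = 13 / 12
= 1.08


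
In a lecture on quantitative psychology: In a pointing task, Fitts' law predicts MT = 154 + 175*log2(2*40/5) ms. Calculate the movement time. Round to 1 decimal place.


MT = 154 + 175 * log2(2*40/5)
2D/W = 16.0
log2(16.0) = 4.0
MT = 154 + 175 * 4.0
= 854.0 ms


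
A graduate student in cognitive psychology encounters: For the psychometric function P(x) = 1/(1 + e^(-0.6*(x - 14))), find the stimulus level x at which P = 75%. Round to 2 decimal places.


At P = 0.75: 0.75 = 1/(1 + e^(-k*(x-x0)))
Solving: e^(-k*(x-x0)) = 1/3
x = x0 + ln(3)/k
ln(3) = 1.0986
x = 14 + 1.0986/0.6
= 14 + 1.831
= 15.83


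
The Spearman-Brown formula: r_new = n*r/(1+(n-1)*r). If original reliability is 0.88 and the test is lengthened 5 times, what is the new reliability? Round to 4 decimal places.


r_new = n*r / (1 + (n-1)*r)
Numerator = 5 * 0.88 = 4.4
Denominator = 1 + 4 * 0.88 = 4.52
r_new = 4.4 / 4.52
= 0.9735


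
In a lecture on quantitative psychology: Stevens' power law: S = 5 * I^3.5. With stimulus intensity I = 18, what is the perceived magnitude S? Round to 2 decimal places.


S = 5 * 18^3.5
18^3.5 = 24743.0805
S = 5 * 24743.0805
= 123715.40


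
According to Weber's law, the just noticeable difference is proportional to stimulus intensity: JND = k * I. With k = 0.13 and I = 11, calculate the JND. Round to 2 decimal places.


JND = k * I
JND = 0.13 * 11
= 1.43


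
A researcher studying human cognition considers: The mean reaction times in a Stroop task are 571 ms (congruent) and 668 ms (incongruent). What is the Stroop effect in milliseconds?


Stroop effect = RT(incongruent) - RT(congruent)
= 668 - 571
= 97 ms


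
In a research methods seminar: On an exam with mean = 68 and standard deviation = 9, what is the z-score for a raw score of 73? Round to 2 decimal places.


z = (X - mu) / sigma
= (73 - 68) / 9
= 5 / 9
= 0.56


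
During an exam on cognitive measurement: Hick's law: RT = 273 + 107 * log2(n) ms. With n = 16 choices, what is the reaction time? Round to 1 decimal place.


RT = 273 + 107 * log2(16)
log2(16) = 4.0
RT = 273 + 107 * 4.0
= 273 + 428.0
= 701.0 ms


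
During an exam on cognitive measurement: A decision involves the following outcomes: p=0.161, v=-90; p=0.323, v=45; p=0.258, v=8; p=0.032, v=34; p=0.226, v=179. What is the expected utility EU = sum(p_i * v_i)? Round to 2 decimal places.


EU = sum(p_i * v_i)
0.161 * -90 = -14.49
0.323 * 45 = 14.535
0.258 * 8 = 2.064
0.032 * 34 = 1.088
0.226 * 179 = 40.454
EU = -14.49 + 14.535 + 2.064 + 1.088 + 40.454
= 43.65


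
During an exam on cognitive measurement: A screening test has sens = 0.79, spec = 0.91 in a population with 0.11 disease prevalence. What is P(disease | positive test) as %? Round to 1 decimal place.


PPV = (sens * prev) / (sens * prev + (1-spec) * (1-prev))
Numerator = 0.79 * 0.11 = 0.0869
P(positive and no disease) = (1 - spec) * (1 - prev) = (1 - 0.91) * (1 - 0.11) = 0.0801
Denominator = 0.0869 + 0.0801 = 0.167
PPV = 0.0869 / 0.167 = 0.520359
As percentage = 52.0


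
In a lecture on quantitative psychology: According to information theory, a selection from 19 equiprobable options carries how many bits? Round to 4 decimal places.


H = log2(n)
H = log2(19)
= 4.2479


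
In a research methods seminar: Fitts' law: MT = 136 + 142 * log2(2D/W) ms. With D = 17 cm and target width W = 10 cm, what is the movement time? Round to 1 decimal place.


MT = 136 + 142 * log2(2*17/10)
2D/W = 3.4
log2(3.4) = 1.7655
MT = 136 + 142 * 1.7655
= 386.7 ms


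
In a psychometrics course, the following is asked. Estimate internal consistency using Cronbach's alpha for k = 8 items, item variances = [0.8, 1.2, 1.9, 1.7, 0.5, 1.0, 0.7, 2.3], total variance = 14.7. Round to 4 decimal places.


alpha = (k/(k-1)) * (1 - sum(s_i^2)/s_total^2)
sum(item variances) = 10.1
k/(k-1) = 8/7 = 1.142857
1 - 10.1/14.7 = 1 - 0.687075 = 0.312925
alpha = 1.142857 * 0.312925
= 0.3576


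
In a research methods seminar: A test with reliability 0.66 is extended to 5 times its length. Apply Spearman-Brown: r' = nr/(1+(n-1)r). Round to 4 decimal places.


r_new = n*r / (1 + (n-1)*r)
Numerator = 5 * 0.66 = 3.3
Denominator = 1 + 4 * 0.66 = 3.64
r_new = 3.3 / 3.64
= 0.9066


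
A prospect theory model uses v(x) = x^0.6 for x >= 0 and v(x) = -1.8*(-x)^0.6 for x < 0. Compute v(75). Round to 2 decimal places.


Since x = 75 >= 0, use v(x) = x^0.6
75^0.6 = 13.3363
v(75) = 13.34


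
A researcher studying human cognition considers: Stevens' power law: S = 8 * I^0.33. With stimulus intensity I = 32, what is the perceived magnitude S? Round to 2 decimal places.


S = 8 * 32^0.33
32^0.33 = 3.1383
S = 8 * 3.1383
= 25.11


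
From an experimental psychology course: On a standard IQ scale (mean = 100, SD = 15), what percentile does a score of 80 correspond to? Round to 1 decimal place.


z = (IQ - mean) / SD
z = (80 - 100) / 15 = -1.3333
Percentile = Phi(-1.3333) * 100
Phi(-1.3333) = 0.091217
= 9.1


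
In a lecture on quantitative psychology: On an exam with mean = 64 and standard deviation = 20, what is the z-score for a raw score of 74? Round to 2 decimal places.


z = (X - mu) / sigma
= (74 - 64) / 20
= 10 / 20
= 0.50


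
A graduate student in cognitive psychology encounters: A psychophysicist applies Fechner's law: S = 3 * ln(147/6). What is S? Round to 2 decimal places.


S = 3 * ln(147/6)
I/I0 = 24.5
ln(24.5) = 3.1987
S = 3 * 3.1987
= 9.60


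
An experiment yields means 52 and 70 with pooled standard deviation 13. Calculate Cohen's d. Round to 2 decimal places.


Cohen's d = (M1 - M2) / S_pooled
= (52 - 70) / 13
= -18 / 13
= -1.38


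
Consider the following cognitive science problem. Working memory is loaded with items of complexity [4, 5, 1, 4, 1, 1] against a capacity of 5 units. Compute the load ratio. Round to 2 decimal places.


Total complexity = 4 + 5 + 1 + 4 + 1 + 1 = 16
Load = total / capacity = 16 / 5
= 3.20


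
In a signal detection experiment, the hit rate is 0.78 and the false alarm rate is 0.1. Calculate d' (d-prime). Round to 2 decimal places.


d' = z(HR) - z(FAR)
z(0.78) = 0.7722
z(0.1) = -1.2816
d' = 0.7722 - -1.2816
= 2.05


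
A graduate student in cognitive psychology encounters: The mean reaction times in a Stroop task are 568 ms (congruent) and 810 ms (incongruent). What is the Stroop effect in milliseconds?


Stroop effect = RT(incongruent) - RT(congruent)
= 810 - 568
= 242 ms


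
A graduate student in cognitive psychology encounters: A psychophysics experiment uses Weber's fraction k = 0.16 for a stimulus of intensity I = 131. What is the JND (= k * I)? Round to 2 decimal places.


JND = k * I
JND = 0.16 * 131
= 20.96


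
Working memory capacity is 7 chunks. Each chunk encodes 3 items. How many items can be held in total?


Total items = chunks * items_per_chunk
= 7 * 3
= 21


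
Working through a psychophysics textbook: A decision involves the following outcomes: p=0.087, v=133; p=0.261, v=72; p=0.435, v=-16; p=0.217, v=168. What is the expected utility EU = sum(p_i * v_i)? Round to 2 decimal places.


EU = sum(p_i * v_i)
0.087 * 133 = 11.571
0.261 * 72 = 18.792
0.435 * -16 = -6.96
0.217 * 168 = 36.456
EU = 11.571 + 18.792 + -6.96 + 36.456
= 59.86


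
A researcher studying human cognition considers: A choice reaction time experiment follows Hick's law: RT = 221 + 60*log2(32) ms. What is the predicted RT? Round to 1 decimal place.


RT = 221 + 60 * log2(32)
log2(32) = 5.0
RT = 221 + 60 * 5.0
= 221 + 300.0
= 521.0 ms


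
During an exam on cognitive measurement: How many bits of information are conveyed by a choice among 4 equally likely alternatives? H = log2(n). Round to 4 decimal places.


H = log2(n)
H = log2(4)
= 2.0000


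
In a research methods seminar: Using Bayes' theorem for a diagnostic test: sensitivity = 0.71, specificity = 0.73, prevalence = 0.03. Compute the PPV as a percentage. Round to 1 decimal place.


PPV = (sens * prev) / (sens * prev + (1-spec) * (1-prev))
Numerator = 0.71 * 0.03 = 0.0213
P(positive and no disease) = (1 - spec) * (1 - prev) = (1 - 0.73) * (1 - 0.03) = 0.2619
Denominator = 0.0213 + 0.2619 = 0.2832
PPV = 0.0213 / 0.2832 = 0.075212
As percentage = 7.5


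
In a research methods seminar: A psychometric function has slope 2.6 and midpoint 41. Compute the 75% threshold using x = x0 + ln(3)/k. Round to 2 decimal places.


At P = 0.75: 0.75 = 1/(1 + e^(-k*(x-x0)))
Solving: e^(-k*(x-x0)) = 1/3
x = x0 + ln(3)/k
ln(3) = 1.0986
x = 41 + 1.0986/2.6
= 41 + 0.4225
= 41.42


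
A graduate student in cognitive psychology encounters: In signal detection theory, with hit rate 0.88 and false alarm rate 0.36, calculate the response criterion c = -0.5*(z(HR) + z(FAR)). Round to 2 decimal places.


c = -0.5 * (z(HR) + z(FAR))
z(0.88) = 1.175
z(0.36) = -0.3585
c = -0.5 * (1.175 + -0.3585)
= -0.5 * 0.8165
= -0.41


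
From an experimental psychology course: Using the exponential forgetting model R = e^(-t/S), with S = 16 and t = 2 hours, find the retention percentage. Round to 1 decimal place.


R = e^(-t/S)
-t/S = -2/16 = -0.125
R = e^(-0.125) = 0.882497
Percentage = 0.882497 * 100
= 88.2


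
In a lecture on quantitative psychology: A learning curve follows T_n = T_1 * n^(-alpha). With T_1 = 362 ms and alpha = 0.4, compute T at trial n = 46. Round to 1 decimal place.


T_n = 362 * 46^(-0.4)
46^(-0.4) = 0.216221
T_n = 362 * 0.216221
= 78.3 ms


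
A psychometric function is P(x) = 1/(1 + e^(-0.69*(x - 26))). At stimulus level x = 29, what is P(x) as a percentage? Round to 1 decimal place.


P(x) = 1/(1 + e^(-0.69*(29 - 26)))
Exponent = -0.69 * 3 = -2.07
e^(-2.07) = 0.126186
P = 1/(1 + 0.126186) = 0.887953
Percentage = 88.8


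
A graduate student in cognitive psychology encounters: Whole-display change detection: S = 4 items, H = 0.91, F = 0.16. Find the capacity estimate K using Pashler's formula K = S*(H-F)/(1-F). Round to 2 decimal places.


K = S * (H - F) / (1 - F)
H - F = 0.75
1 - F = 0.84
K = 4 * 0.75 / 0.84
= 3.57


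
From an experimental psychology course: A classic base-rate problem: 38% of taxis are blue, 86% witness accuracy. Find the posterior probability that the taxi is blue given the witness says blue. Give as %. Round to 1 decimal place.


P(blue | says blue) = P(says blue | blue)*P(blue) / [P(says blue | blue)*P(blue) + P(says blue | not blue)*P(not blue)]
Numerator = 0.86 * 0.38 = 0.3268
False identification = 0.14 * 0.62 = 0.0868
P = 0.3268 / (0.3268 + 0.0868)
= 0.3268 / 0.4136
As percentage = 79.0


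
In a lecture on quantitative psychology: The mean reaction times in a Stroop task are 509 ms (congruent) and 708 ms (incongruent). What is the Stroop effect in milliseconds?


Stroop effect = RT(incongruent) - RT(congruent)
= 708 - 509
= 199 ms


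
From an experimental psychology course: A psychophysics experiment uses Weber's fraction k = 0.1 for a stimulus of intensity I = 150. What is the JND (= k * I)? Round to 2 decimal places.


JND = k * I
JND = 0.1 * 150
= 15.00


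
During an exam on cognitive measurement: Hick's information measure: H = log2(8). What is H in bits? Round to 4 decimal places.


H = log2(n)
H = log2(8)
= 3.0000


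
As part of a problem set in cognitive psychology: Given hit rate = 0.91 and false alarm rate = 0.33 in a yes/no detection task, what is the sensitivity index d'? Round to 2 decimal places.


d' = z(HR) - z(FAR)
z(0.91) = 1.3408
z(0.33) = -0.4399
d' = 1.3408 - -0.4399
= 1.78


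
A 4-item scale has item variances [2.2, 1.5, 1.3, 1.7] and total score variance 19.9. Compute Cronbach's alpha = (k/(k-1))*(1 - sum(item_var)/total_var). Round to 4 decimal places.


alpha = (k/(k-1)) * (1 - sum(s_i^2)/s_total^2)
sum(item variances) = 6.7
k/(k-1) = 4/3 = 1.333333
1 - 6.7/19.9 = 1 - 0.336683 = 0.663317
alpha = 1.333333 * 0.663317
= 0.8844


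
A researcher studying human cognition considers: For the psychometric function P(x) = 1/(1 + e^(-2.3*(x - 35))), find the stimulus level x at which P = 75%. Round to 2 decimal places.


At P = 0.75: 0.75 = 1/(1 + e^(-k*(x-x0)))
Solving: e^(-k*(x-x0)) = 1/3
x = x0 + ln(3)/k
ln(3) = 1.0986
x = 35 + 1.0986/2.3
= 35 + 0.4777
= 35.48


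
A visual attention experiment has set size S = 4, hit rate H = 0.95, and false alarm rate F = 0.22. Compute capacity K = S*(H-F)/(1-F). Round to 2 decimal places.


K = S * (H - F) / (1 - F)
H - F = 0.73
1 - F = 0.78
K = 4 * 0.73 / 0.78
= 3.74


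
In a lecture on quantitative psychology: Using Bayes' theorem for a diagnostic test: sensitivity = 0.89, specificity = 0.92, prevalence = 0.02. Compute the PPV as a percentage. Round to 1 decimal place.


PPV = (sens * prev) / (sens * prev + (1-spec) * (1-prev))
Numerator = 0.89 * 0.02 = 0.0178
P(positive and no disease) = (1 - spec) * (1 - prev) = (1 - 0.92) * (1 - 0.02) = 0.0784
Denominator = 0.0178 + 0.0784 = 0.0962
PPV = 0.0178 / 0.0962 = 0.185031
As percentage = 18.5


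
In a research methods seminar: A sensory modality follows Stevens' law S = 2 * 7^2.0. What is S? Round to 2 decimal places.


S = 2 * 7^2.0
7^2.0 = 49.0
S = 2 * 49.0
= 98.00


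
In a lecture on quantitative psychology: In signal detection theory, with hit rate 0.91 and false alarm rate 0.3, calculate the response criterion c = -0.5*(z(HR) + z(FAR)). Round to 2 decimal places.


c = -0.5 * (z(HR) + z(FAR))
z(0.91) = 1.3408
z(0.3) = -0.5244
c = -0.5 * (1.3408 + -0.5244)
= -0.5 * 0.8164
= -0.41


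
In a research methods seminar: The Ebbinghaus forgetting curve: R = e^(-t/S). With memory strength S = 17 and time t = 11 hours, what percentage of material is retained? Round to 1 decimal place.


R = e^(-t/S)
-t/S = -11/17 = -0.647059
R = e^(-0.647059) = 0.523583
Percentage = 0.523583 * 100
= 52.4


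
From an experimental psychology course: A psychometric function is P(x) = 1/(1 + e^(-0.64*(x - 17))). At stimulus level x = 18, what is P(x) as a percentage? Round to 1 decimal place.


P(x) = 1/(1 + e^(-0.64*(18 - 17)))
Exponent = -0.64 * 1 = -0.64
e^(-0.64) = 0.527292
P = 1/(1 + 0.527292) = 0.654754
Percentage = 65.5


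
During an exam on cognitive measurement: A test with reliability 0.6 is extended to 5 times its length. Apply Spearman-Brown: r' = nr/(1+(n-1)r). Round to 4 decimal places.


r_new = n*r / (1 + (n-1)*r)
Numerator = 5 * 0.6 = 3.0
Denominator = 1 + 4 * 0.6 = 3.4
r_new = 3.0 / 3.4
= 0.8824


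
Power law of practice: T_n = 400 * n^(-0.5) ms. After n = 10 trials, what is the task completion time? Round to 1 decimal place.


T_n = 400 * 10^(-0.5)
10^(-0.5) = 0.316228
T_n = 400 * 0.316228
= 126.5 ms


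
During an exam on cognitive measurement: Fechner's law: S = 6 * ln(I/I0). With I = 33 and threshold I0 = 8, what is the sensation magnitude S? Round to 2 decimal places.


S = 6 * ln(33/8)
I/I0 = 4.125
ln(4.125) = 1.4171
S = 6 * 1.4171
= 8.50


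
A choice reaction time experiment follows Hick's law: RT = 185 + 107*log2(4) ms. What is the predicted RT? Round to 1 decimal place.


RT = 185 + 107 * log2(4)
log2(4) = 2.0
RT = 185 + 107 * 2.0
= 185 + 214.0
= 399.0 ms


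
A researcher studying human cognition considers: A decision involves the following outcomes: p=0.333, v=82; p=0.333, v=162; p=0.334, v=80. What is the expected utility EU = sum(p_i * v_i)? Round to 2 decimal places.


EU = sum(p_i * v_i)
0.333 * 82 = 27.306
0.333 * 162 = 53.946
0.334 * 80 = 26.72
EU = 27.306 + 53.946 + 26.72
= 107.97


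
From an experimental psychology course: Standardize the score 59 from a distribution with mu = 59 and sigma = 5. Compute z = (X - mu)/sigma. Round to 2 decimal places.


z = (X - mu) / sigma
= (59 - 59) / 5
= 0 / 5
= 0.00


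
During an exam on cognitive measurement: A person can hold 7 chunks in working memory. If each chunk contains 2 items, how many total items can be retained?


Total items = chunks * items_per_chunk
= 7 * 2
= 14


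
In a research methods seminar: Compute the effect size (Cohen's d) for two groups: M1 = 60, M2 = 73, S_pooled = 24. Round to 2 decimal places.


Cohen's d = (M1 - M2) / S_pooled
= (60 - 73) / 24
= -13 / 24
= -0.54


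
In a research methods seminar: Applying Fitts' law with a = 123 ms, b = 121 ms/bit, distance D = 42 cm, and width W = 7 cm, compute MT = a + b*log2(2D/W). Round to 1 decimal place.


MT = 123 + 121 * log2(2*42/7)
2D/W = 12.0
log2(12.0) = 3.585
MT = 123 + 121 * 3.585
= 556.8 ms


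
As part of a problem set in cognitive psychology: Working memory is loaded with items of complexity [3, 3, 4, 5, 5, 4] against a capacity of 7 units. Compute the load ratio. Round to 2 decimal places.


Total complexity = 3 + 3 + 4 + 5 + 5 + 4 = 24
Load = total / capacity = 24 / 7
= 3.43


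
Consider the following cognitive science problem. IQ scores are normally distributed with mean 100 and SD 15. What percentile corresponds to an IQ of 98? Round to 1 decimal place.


z = (IQ - mean) / SD
z = (98 - 100) / 15 = -0.1333
Percentile = Phi(-0.1333) * 100
Phi(-0.1333) = 0.446978
= 44.7


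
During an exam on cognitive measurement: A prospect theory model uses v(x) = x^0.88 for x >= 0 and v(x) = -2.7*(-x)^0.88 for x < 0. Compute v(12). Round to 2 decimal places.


Since x = 12 >= 0, use v(x) = x^0.88
12^0.88 = 8.9059
v(12) = 8.91


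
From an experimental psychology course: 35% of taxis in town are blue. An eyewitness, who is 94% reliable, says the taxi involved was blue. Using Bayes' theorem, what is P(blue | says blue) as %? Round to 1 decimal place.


P(blue | says blue) = P(says blue | blue)*P(blue) / [P(says blue | blue)*P(blue) + P(says blue | not blue)*P(not blue)]
Numerator = 0.94 * 0.35 = 0.329
False identification = 0.06 * 0.65 = 0.039
P = 0.329 / (0.329 + 0.039)
= 0.329 / 0.368
As percentage = 89.4


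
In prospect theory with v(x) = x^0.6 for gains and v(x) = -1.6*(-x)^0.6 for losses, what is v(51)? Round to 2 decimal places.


Since x = 51 >= 0, use v(x) = x^0.6
51^0.6 = 10.5814
v(51) = 10.58


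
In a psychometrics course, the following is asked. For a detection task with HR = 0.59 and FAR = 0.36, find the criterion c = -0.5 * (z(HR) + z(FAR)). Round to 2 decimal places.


c = -0.5 * (z(HR) + z(FAR))
z(0.59) = 0.2275
z(0.36) = -0.3585
c = -0.5 * (0.2275 + -0.3585)
= -0.5 * -0.131
= 0.07


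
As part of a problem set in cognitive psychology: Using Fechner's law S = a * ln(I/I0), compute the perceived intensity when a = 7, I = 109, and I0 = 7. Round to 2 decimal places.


S = 7 * ln(109/7)
I/I0 = 15.571429
ln(15.571429) = 2.7454
S = 7 * 2.7454
= 19.22


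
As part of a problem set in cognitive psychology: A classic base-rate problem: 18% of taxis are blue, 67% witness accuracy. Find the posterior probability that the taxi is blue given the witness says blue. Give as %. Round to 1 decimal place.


P(blue | says blue) = P(says blue | blue)*P(blue) / [P(says blue | blue)*P(blue) + P(says blue | not blue)*P(not blue)]
Numerator = 0.67 * 0.18 = 0.1206
False identification = 0.33 * 0.82 = 0.2706
P = 0.1206 / (0.1206 + 0.2706)
= 0.1206 / 0.3912
As percentage = 30.8


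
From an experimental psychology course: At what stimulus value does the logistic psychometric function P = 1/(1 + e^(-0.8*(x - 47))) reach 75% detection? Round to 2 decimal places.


At P = 0.75: 0.75 = 1/(1 + e^(-k*(x-x0)))
Solving: e^(-k*(x-x0)) = 1/3
x = x0 + ln(3)/k
ln(3) = 1.0986
x = 47 + 1.0986/0.8
= 47 + 1.3732
= 48.37


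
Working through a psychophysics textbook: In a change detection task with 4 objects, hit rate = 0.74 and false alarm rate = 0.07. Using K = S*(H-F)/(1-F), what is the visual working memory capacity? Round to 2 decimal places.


K = S * (H - F) / (1 - F)
H - F = 0.67
1 - F = 0.93
K = 4 * 0.67 / 0.93
= 2.88


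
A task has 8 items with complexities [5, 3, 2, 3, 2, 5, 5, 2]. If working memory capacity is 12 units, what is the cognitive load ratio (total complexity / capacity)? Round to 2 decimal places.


Total complexity = 5 + 3 + 2 + 3 + 2 + 5 + 5 + 2 = 27
Load = total / capacity = 27 / 12
= 2.25


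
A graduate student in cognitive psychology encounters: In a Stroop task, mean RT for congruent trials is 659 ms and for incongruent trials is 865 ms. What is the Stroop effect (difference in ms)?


Stroop effect = RT(incongruent) - RT(congruent)
= 865 - 659
= 206 ms


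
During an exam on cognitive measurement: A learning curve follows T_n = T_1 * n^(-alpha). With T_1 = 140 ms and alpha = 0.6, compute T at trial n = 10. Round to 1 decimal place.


T_n = 140 * 10^(-0.6)
10^(-0.6) = 0.251189
T_n = 140 * 0.251189
= 35.2 ms


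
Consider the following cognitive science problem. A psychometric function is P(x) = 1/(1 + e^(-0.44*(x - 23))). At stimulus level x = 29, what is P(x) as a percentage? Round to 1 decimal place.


P(x) = 1/(1 + e^(-0.44*(29 - 23)))
Exponent = -0.44 * 6 = -2.64
e^(-2.64) = 0.071361
P = 1/(1 + 0.071361) = 0.933392
Percentage = 93.3


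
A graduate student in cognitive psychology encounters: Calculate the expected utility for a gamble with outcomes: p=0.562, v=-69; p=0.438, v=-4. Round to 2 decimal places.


EU = sum(p_i * v_i)
0.562 * -69 = -38.778
0.438 * -4 = -1.752
EU = -38.778 + -1.752
= -40.53


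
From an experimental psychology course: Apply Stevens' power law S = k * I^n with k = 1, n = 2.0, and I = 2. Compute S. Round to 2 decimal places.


S = 1 * 2^2.0
2^2.0 = 4.0
S = 1 * 4.0
= 4.00


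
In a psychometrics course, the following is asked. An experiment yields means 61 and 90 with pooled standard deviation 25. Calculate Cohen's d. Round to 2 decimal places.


Cohen's d = (M1 - M2) / S_pooled
= (61 - 90) / 25
= -29 / 25
= -1.16


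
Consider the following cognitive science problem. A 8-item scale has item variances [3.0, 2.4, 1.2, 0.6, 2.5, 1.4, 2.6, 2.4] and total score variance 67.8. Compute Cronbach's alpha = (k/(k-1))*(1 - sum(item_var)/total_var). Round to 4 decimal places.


alpha = (k/(k-1)) * (1 - sum(s_i^2)/s_total^2)
sum(item variances) = 16.1
k/(k-1) = 8/7 = 1.142857
1 - 16.1/67.8 = 1 - 0.237463 = 0.762537
alpha = 1.142857 * 0.762537
= 0.8715


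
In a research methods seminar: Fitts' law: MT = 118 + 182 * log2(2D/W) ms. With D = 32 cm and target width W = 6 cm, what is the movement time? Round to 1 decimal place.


MT = 118 + 182 * log2(2*32/6)
2D/W = 10.666667
log2(10.666667) = 3.415
MT = 118 + 182 * 3.415
= 739.5 ms


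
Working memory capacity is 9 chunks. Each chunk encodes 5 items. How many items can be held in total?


Total items = chunks * items_per_chunk
= 9 * 5
= 45


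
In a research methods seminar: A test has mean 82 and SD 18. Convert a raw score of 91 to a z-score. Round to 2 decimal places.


z = (X - mu) / sigma
= (91 - 82) / 18
= 9 / 18
= 0.50


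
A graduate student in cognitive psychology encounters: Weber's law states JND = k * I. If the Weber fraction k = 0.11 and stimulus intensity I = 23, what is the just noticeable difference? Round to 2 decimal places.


JND = k * I
JND = 0.11 * 23
= 2.53


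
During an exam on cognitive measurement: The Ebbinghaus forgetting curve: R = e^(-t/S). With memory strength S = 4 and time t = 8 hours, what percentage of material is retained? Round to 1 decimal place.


R = e^(-t/S)
-t/S = -8/4 = -2.0
R = e^(-2.0) = 0.135335
Percentage = 0.135335 * 100
= 13.5


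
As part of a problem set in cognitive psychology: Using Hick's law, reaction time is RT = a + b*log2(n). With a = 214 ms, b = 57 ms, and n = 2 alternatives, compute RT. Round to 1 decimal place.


RT = 214 + 57 * log2(2)
log2(2) = 1.0
RT = 214 + 57 * 1.0
= 214 + 57.0
= 271.0 ms


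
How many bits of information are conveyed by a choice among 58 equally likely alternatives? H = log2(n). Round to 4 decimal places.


H = log2(n)
H = log2(58)
= 5.8580


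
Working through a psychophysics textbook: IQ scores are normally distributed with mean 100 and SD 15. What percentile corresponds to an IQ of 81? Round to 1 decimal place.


z = (IQ - mean) / SD
z = (81 - 100) / 15 = -1.2667
Percentile = Phi(-1.2667) * 100
Phi(-1.2667) = 0.102631
= 10.3


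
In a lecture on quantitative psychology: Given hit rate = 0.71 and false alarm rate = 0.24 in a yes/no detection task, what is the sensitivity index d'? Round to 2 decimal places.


d' = z(HR) - z(FAR)
z(0.71) = 0.5534
z(0.24) = -0.7063
d' = 0.5534 - -0.7063
= 1.26


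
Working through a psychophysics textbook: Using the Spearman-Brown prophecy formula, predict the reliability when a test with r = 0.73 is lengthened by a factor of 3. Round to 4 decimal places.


r_new = n*r / (1 + (n-1)*r)
Numerator = 3 * 0.73 = 2.19
Denominator = 1 + 2 * 0.73 = 2.46
r_new = 2.19 / 2.46
= 0.8902


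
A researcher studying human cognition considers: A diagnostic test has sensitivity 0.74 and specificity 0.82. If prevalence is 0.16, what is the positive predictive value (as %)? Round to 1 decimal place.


PPV = (sens * prev) / (sens * prev + (1-spec) * (1-prev))
Numerator = 0.74 * 0.16 = 0.1184
P(positive and no disease) = (1 - spec) * (1 - prev) = (1 - 0.82) * (1 - 0.16) = 0.1512
Denominator = 0.1184 + 0.1512 = 0.2696
PPV = 0.1184 / 0.2696 = 0.439169
As percentage = 43.9


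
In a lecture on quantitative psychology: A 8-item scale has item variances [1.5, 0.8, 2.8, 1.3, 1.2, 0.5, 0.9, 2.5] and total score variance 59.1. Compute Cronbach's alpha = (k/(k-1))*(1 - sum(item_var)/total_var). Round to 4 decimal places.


alpha = (k/(k-1)) * (1 - sum(s_i^2)/s_total^2)
sum(item variances) = 11.5
k/(k-1) = 8/7 = 1.142857
1 - 11.5/59.1 = 1 - 0.194585 = 0.805415
alpha = 1.142857 * 0.805415
= 0.9205


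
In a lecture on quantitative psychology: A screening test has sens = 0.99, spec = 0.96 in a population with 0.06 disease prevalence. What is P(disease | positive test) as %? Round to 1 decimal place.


PPV = (sens * prev) / (sens * prev + (1-spec) * (1-prev))
Numerator = 0.99 * 0.06 = 0.0594
P(positive and no disease) = (1 - spec) * (1 - prev) = (1 - 0.96) * (1 - 0.06) = 0.0376
Denominator = 0.0594 + 0.0376 = 0.097
PPV = 0.0594 / 0.097 = 0.612371
As percentage = 61.2


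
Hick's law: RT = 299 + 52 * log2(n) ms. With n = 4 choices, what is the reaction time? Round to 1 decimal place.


RT = 299 + 52 * log2(4)
log2(4) = 2.0
RT = 299 + 52 * 2.0
= 299 + 104.0
= 403.0 ms


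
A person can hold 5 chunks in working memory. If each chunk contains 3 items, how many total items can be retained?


Total items = chunks * items_per_chunk
= 5 * 3
= 15


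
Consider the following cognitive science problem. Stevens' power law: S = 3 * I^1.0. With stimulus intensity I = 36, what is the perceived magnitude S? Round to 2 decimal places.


S = 3 * 36^1.0
36^1.0 = 36.0
S = 3 * 36.0
= 108.00


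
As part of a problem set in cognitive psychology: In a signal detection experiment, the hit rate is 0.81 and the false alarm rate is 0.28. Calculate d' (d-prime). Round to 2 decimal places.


d' = z(HR) - z(FAR)
z(0.81) = 0.8779
z(0.28) = -0.5828
d' = 0.8779 - -0.5828
= 1.46


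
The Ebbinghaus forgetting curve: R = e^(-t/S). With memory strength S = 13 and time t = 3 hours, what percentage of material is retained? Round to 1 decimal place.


R = e^(-t/S)
-t/S = -3/13 = -0.230769
R = e^(-0.230769) = 0.793923
Percentage = 0.793923 * 100
= 79.4


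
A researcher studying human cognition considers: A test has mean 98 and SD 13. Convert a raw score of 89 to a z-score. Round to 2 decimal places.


z = (X - mu) / sigma
= (89 - 98) / 13
= -9 / 13
= -0.69


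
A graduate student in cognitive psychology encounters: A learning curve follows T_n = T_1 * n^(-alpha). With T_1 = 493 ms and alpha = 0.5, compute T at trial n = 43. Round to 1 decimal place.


T_n = 493 * 43^(-0.5)
43^(-0.5) = 0.152499
T_n = 493 * 0.152499
= 75.2 ms


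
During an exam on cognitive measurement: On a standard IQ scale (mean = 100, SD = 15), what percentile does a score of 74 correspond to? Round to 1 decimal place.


z = (IQ - mean) / SD
z = (74 - 100) / 15 = -1.7333
Percentile = Phi(-1.7333) * 100
Phi(-1.7333) = 0.041521
= 4.2


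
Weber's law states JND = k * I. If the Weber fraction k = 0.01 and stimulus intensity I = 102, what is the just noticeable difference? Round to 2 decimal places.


JND = k * I
JND = 0.01 * 102
= 1.02


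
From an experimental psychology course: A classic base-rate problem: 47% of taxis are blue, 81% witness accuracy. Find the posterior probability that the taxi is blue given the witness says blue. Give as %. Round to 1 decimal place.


P(blue | says blue) = P(says blue | blue)*P(blue) / [P(says blue | blue)*P(blue) + P(says blue | not blue)*P(not blue)]
Numerator = 0.81 * 0.47 = 0.3807
False identification = 0.19 * 0.53 = 0.1007
P = 0.3807 / (0.3807 + 0.1007)
= 0.3807 / 0.4814
As percentage = 79.1


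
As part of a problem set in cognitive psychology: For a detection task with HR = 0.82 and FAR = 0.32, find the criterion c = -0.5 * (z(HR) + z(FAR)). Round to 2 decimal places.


c = -0.5 * (z(HR) + z(FAR))
z(0.82) = 0.9154
z(0.32) = -0.4677
c = -0.5 * (0.9154 + -0.4677)
= -0.5 * 0.4477
= -0.22


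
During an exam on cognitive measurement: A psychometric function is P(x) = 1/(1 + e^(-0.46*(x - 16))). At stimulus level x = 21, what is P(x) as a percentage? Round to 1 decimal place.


P(x) = 1/(1 + e^(-0.46*(21 - 16)))
Exponent = -0.46 * 5 = -2.3
e^(-2.3) = 0.100259
P = 1/(1 + 0.100259) = 0.908877
Percentage = 90.9


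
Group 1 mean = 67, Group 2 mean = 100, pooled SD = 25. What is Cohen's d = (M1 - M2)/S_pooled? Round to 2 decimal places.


Cohen's d = (M1 - M2) / S_pooled
= (67 - 100) / 25
= -33 / 25
= -1.32


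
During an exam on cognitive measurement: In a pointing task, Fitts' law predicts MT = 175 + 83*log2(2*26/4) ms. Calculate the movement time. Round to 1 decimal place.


MT = 175 + 83 * log2(2*26/4)
2D/W = 13.0
log2(13.0) = 3.7004
MT = 175 + 83 * 3.7004
= 482.1 ms


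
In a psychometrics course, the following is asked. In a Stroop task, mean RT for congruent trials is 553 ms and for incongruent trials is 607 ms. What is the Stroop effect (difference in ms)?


Stroop effect = RT(incongruent) - RT(congruent)
= 607 - 553
= 54 ms


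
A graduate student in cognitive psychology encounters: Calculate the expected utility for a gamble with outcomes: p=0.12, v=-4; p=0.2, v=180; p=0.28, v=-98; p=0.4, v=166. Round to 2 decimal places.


EU = sum(p_i * v_i)
0.12 * -4 = -0.48
0.2 * 180 = 36.0
0.28 * -98 = -27.44
0.4 * 166 = 66.4
EU = -0.48 + 36.0 + -27.44 + 66.4
= 74.48


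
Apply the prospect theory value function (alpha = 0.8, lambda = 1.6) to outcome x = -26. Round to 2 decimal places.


Since x = -26 < 0, use v(x) = -lambda*(-x)^alpha
(-x) = 26
26^0.8 = 13.5512
v(-26) = -1.6 * 13.5512
= -21.68


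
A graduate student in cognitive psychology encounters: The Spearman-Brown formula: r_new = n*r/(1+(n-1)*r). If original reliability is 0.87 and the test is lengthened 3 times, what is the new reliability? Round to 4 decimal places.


r_new = n*r / (1 + (n-1)*r)
Numerator = 3 * 0.87 = 2.61
Denominator = 1 + 2 * 0.87 = 2.74
r_new = 2.61 / 2.74
= 0.9526


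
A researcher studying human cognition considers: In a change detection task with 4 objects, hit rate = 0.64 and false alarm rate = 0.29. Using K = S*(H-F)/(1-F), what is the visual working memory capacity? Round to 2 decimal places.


K = S * (H - F) / (1 - F)
H - F = 0.35
1 - F = 0.71
K = 4 * 0.35 / 0.71
= 1.97


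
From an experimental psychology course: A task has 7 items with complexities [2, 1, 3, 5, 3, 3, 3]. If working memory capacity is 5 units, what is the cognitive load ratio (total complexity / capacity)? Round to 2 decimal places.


Total complexity = 2 + 1 + 3 + 5 + 3 + 3 + 3 = 20
Load = total / capacity = 20 / 5
= 4.00


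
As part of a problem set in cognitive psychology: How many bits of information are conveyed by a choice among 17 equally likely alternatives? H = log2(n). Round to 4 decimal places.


H = log2(n)
H = log2(17)
= 4.0875


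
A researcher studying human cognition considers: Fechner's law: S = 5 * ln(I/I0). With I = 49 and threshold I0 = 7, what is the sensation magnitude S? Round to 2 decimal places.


S = 5 * ln(49/7)
I/I0 = 7.0
ln(7.0) = 1.9459
S = 5 * 1.9459
= 9.73


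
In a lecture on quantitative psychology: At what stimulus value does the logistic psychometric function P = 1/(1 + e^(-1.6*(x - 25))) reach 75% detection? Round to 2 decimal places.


At P = 0.75: 0.75 = 1/(1 + e^(-k*(x-x0)))
Solving: e^(-k*(x-x0)) = 1/3
x = x0 + ln(3)/k
ln(3) = 1.0986
x = 25 + 1.0986/1.6
= 25 + 0.6866
= 25.69


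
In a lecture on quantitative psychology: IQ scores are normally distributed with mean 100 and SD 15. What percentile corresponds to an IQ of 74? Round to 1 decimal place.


z = (IQ - mean) / SD
z = (74 - 100) / 15 = -1.7333
Percentile = Phi(-1.7333) * 100
Phi(-1.7333) = 0.041521
= 4.2


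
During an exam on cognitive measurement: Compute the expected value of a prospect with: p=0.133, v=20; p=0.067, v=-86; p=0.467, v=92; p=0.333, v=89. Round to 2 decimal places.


EU = sum(p_i * v_i)
0.133 * 20 = 2.66
0.067 * -86 = -5.762
0.467 * 92 = 42.964
0.333 * 89 = 29.637
EU = 2.66 + -5.762 + 42.964 + 29.637
= 69.50
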